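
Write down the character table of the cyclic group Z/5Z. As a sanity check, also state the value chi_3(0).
Character table of Z/5Z (irreps indexed chi_0,...,chi_4 with chi_k(m) = zeta_5^(k*m), zeta_5 = exp(2*pi*i/5)):
  irrep \ class  {0} (size 1)  {1} (size 1)    {2} (size 1)    {3} (size 1)    {4} (size 1)  
  chi_0          1             1               1               1               1             
  chi_1          1             exp(2*I*pi/5)   exp(4*I*pi/5)   exp(-4*I*pi/5)  exp(-2*I*pi/5)
  chi_2          1             exp(4*I*pi/5)   exp(-2*I*pi/5)  exp(2*I*pi/5)   exp(-4*I*pi/5)
  chi_3          1             exp(-4*I*pi/5)  exp(2*I*pi/5)   exp(-2*I*pi/5)  exp(4*I*pi/5) 
  chi_4          1             exp(-2*I*pi/5)  exp(-4*I*pi/5)  exp(4*I*pi/5)   exp(2*I*pi/5) 

Spot check: chi_3(0) = zeta_5^(3*0) = zeta_5^0 = 1.

Argument: Z/5Z is abelian, so all 5 irreducible complex representations are 1-dimensional. They are given by chi_k(m) = zeta_5^(k*m) for k = 0,...,4. Row orthogonality: sum_m chi_k(m) conj(chi_l(m)) = 5 * [k = l].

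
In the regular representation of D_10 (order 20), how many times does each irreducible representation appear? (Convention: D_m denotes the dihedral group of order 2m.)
Each irreducible V_i of dimension d_i appears with multiplicity d_i, i.e. rho_reg = (direct sum over all irreducibles V_i) d_i V_i. The irreducible dimensions for D_10 are 1, 1, 1, 1, 2, 2, 2, 2: 4 irreducibles of dimension 1, each with multiplicity 1; 4 irreducibles of dimension 2, each with multiplicity 2. Total dimension 4*1*1 + 4*2*2 = 20 = |G|.

Reasoning: General theorem: in the regular representation of a finite group G, each irreducible appears with multiplicity equal to its dimension. Check: dim(rho_reg) = sum d_i^2 = 1 + 1 + 1 + 1 + 4 + 4 + 4 + 4 = 20 = |G|.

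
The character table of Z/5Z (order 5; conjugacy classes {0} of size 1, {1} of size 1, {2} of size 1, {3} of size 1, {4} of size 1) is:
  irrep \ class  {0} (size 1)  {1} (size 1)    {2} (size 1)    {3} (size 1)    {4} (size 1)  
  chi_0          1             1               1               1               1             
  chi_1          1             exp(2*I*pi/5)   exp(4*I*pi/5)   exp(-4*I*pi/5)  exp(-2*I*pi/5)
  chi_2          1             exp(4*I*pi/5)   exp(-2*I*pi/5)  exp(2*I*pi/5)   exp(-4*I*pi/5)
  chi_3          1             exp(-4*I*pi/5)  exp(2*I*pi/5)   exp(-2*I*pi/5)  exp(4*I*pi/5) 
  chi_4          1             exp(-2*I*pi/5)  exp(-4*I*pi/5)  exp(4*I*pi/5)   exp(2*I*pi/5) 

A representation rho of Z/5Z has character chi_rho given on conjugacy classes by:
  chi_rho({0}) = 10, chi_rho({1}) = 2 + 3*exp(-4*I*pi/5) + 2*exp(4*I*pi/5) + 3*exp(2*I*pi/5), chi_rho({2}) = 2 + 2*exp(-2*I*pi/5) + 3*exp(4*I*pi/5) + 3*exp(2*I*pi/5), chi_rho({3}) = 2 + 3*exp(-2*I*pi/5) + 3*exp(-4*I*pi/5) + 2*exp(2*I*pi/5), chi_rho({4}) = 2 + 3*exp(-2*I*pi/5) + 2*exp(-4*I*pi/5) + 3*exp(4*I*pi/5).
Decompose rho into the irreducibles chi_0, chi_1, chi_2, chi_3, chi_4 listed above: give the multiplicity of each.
Multiplicities: chi_0: 2, chi_1: 3, chi_2: 2, chi_3: 3, chi_4: 0.

Details: Use <chi_rho, chi> = (1/|G|) sum_C |C| * chi_rho(C) * conj(chi(C)) with |G| = 5 for each irreducible chi in the table:
  <chi_rho, chi_0> = (1/5)[1*(10)*conj(1) + 1*(2 + 3*exp(-4*I*pi/5) + 2*exp(4*I*pi/5) + 3*exp(2*I*pi/5))*conj(1) + 1*(2 + 2*exp(-2*I*pi/5) + 3*exp(4*I*pi/5) + 3*exp(2*I*pi/5))*conj(1) + 1*(2 + 3*exp(-2*I*pi/5) + 3*exp(-4*I*pi/5) + 2*exp(2*I*pi/5))*conj(1) + 1*(2 + 3*exp(-2*I*pi/5) + 2*exp(-4*I*pi/5) + 3*exp(4*I*pi/5))*conj(1)]
      = (1/5)[(10) + (2 + 3*exp(-4*I*pi/5) + 2*exp(4*I*pi/5) + 3*exp(2*I*pi/5)) + (2 + 2*exp(-2*I*pi/5) + 3*exp(4*I*pi/5) + 3*exp(2*I*pi/5)) + (2 + 3*exp(-2*I*pi/5) + 3*exp(-4*I*pi/5) + 2*exp(2*I*pi/5)) + (2 + 3*exp(-2*I*pi/5) + 2*exp(-4*I*pi/5) + 3*exp(4*I*pi/5))] = 10/5 = 2
  <chi_rho, chi_1> = (1/5)[1*(10)*conj(1) + 1*(2 + 3*exp(-4*I*pi/5) + 2*exp(4*I*pi/5) + 3*exp(2*I*pi/5))*conj(exp(2*I*pi/5)) + 1*(2 + 2*exp(-2*I*pi/5) + 3*exp(4*I*pi/5) + 3*exp(2*I*pi/5))*conj(exp(4*I*pi/5)) + 1*(2 + 3*exp(-2*I*pi/5) + 3*exp(-4*I*pi/5) + 2*exp(2*I*pi/5))*conj(exp(-4*I*pi/5)) + 1*(2 + 3*exp(-2*I*pi/5) + 2*exp(-4*I*pi/5) + 3*exp(4*I*pi/5))*conj(exp(-2*I*pi/5))]
      = (1/5)[(10) + (3 + 2*exp(-2*I*pi/5) + 3*exp(4*I*pi/5) + 2*exp(2*I*pi/5)) + (3 + 3*exp(-2*I*pi/5) + 2*exp(-4*I*pi/5) + 2*exp(4*I*pi/5)) + (3 + 2*exp(-4*I*pi/5) + 2*exp(4*I*pi/5) + 3*exp(2*I*pi/5)) + (3 + 2*exp(-2*I*pi/5) + 3*exp(-4*I*pi/5) + 2*exp(2*I*pi/5))] = 15/5 = 3
  <chi_rho, chi_2> = (1/5)[1*(10)*conj(1) + 1*(2 + 3*exp(-4*I*pi/5) + 2*exp(4*I*pi/5) + 3*exp(2*I*pi/5))*conj(exp(4*I*pi/5)) + 1*(2 + 2*exp(-2*I*pi/5) + 3*exp(4*I*pi/5) + 3*exp(2*I*pi/5))*conj(exp(-2*I*pi/5)) + 1*(2 + 3*exp(-2*I*pi/5) + 3*exp(-4*I*pi/5) + 2*exp(2*I*pi/5))*conj(exp(2*I*pi/5)) + 1*(2 + 3*exp(-2*I*pi/5) + 2*exp(-4*I*pi/5) + 3*exp(4*I*pi/5))*conj(exp(-4*I*pi/5))]
      = (1/5)[(10) + (2 + 3*exp(-2*I*pi/5) + 2*exp(-4*I*pi/5) + 3*exp(2*I*pi/5)) + (2 + 3*exp(-4*I*pi/5) + 3*exp(4*I*pi/5) + 2*exp(2*I*pi/5)) + (2 + 2*exp(-2*I*pi/5) + 3*exp(-4*I*pi/5) + 3*exp(4*I*pi/5)) + (2 + 3*exp(-2*I*pi/5) + 2*exp(4*I*pi/5) + 3*exp(2*I*pi/5))] = 10/5 = 2
  <chi_rho, chi_3> = (1/5)[1*(10)*conj(1) + 1*(2 + 3*exp(-4*I*pi/5) + 2*exp(4*I*pi/5) + 3*exp(2*I*pi/5))*conj(exp(-4*I*pi/5)) + 1*(2 + 2*exp(-2*I*pi/5) + 3*exp(4*I*pi/5) + 3*exp(2*I*pi/5))*conj(exp(2*I*pi/5)) + 1*(2 + 3*exp(-2*I*pi/5) + 3*exp(-4*I*pi/5) + 2*exp(2*I*pi/5))*conj(exp(-2*I*pi/5)) + 1*(2 + 3*exp(-2*I*pi/5) + 2*exp(-4*I*pi/5) + 3*exp(4*I*pi/5))*conj(exp(4*I*pi/5))]
      = (1/5)[(10) + (3 + 2*exp(-2*I*pi/5) + 3*exp(-4*I*pi/5) + 2*exp(4*I*pi/5)) + (3 + 2*exp(-2*I*pi/5) + 2*exp(-4*I*pi/5) + 3*exp(2*I*pi/5)) + (3 + 3*exp(-2*I*pi/5) + 2*exp(4*I*pi/5) + 2*exp(2*I*pi/5)) + (3 + 2*exp(-4*I*pi/5) + 3*exp(4*I*pi/5) + 2*exp(2*I*pi/5))] = 15/5 = 3
  <chi_rho, chi_4> = (1/5)[1*(10)*conj(1) + 1*(2 + 3*exp(-4*I*pi/5) + 2*exp(4*I*pi/5) + 3*exp(2*I*pi/5))*conj(exp(-2*I*pi/5)) + 1*(2 + 2*exp(-2*I*pi/5) + 3*exp(4*I*pi/5) + 3*exp(2*I*pi/5))*conj(exp(-4*I*pi/5)) + 1*(2 + 3*exp(-2*I*pi/5) + 3*exp(-4*I*pi/5) + 2*exp(2*I*pi/5))*conj(exp(4*I*pi/5)) + 1*(2 + 3*exp(-2*I*pi/5) + 2*exp(-4*I*pi/5) + 3*exp(4*I*pi/5))*conj(exp(2*I*pi/5))]
      = (1/5)[(10) + (3*exp(-2*I*pi/5) + 2*exp(-4*I*pi/5) + 3*exp(4*I*pi/5) + 2*exp(2*I*pi/5)) + (3*exp(-2*I*pi/5) + 3*exp(-4*I*pi/5) + 2*exp(4*I*pi/5) + 2*exp(2*I*pi/5)) + (2*exp(-2*I*pi/5) + 2*exp(-4*I*pi/5) + 3*exp(4*I*pi/5) + 3*exp(2*I*pi/5)) + (2*exp(-2*I*pi/5) + 3*exp(-4*I*pi/5) + 2*exp(4*I*pi/5) + 3*exp(2*I*pi/5))] = 0/5 = 0
(Exp terms are combined using exp(i*s)*conj(exp(i*t)) = exp(i*(s-t)), and sums of them are collapsed using the identity that for every m > 1 the m distinct m-th roots of unity sum to 0, e.g. 1 + exp(2*I*pi/3) + exp(-2*I*pi/3) = 0.)
Dimension check: dim(rho) = sum (mult * dim) = 2*1 + 3*1 + 2*1 + 3*1 + 0*1 = 10 = chi_rho(e) = 10.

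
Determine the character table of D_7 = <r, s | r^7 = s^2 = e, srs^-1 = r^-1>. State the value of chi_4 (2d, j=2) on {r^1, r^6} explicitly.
Conjugacy classes: {e} of size 1, {r^1, r^6} of size 2, {r^2, r^5} of size 2, {r^3, r^4} of size 2, {s, sr, ..., sr^6} of size 7.
Character table:
  irrep \ class              {e} (size 1)  {r^1, r^6} (size 2)  {r^2, r^5} (size 2)  {r^3, r^4} (size 2)  {s, sr, ..., sr^6} (size 7)
  chi_1 (triv)               1             1                    1                    1                    1                          
  chi_2 (sign: r->1, s->-1)  1             1                    1                    1                    -1                         
  chi_3 (2d, j=1)            2             2*cos(2*pi/7)        -2*cos(3*pi/7)       -2*cos(pi/7)         0                          
  chi_4 (2d, j=2)            2             -2*cos(3*pi/7)       -2*cos(pi/7)         2*cos(2*pi/7)        0                          
  chi_5 (2d, j=3)            2             -2*cos(pi/7)         2*cos(2*pi/7)        -2*cos(3*pi/7)       0                          

Spot check: chi_4 (2d, j=2) on {r^1, r^6} = -2*cos(3*pi/7).

Why: D_7 has order 2*7 = 14 with 5 conjugacy classes, hence 5 irreducibles. Sum of squared dims 1 + 1 + 4 + 4 + 4 = 14 = |G|. Linear characters come from the abelianisation; the 2-dimensional irreps have character r^k -> 2*cos(2*pi*j*k/7), reflections -> 0.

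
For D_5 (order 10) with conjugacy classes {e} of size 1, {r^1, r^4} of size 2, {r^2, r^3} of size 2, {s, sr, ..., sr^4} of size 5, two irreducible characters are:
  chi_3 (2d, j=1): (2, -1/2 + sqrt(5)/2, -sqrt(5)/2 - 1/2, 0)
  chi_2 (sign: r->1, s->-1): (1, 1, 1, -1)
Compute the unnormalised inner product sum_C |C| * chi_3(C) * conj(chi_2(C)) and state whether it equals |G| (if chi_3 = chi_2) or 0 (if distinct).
Sum = 0; so <chi_3, chi_2> = 0 (distinct irreducibles are orthogonal).

Derivation: Compute term by term over conjugacy classes (|C| * chi_3(C) * conj(chi_2(C))):
  1*(2)*conj(1) + 2*(-1/2 + sqrt(5)/2)*conj(1) + 2*(-sqrt(5)/2 - 1/2)*conj(1) + 5*(0)*conj(-1)
  = (2) + (-1 + sqrt(5)) + (-sqrt(5) - 1) + (0)
  = 0.
Dividing by |G| = 10 gives 0/10 = 0, matching the row-orthogonality relation <chi_3, chi_2> = [chi_3 = chi_2].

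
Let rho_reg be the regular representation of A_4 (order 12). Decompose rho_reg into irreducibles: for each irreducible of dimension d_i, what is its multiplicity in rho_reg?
Each irreducible V_i of dimension d_i appears with multiplicity d_i, i.e. rho_reg = (direct sum over all irreducibles V_i) d_i V_i. The irreducible dimensions for A_4 are 1, 1, 1, 3: 3 irreducibles of dimension 1, each with multiplicity 1; 1 irreducible of dimension 3, with multiplicity 3. Total dimension 3*1*1 + 1*3*3 = 12 = |G|.

Argument: General theorem: in the regular representation of a finite group G, each irreducible appears with multiplicity equal to its dimension. Check: dim(rho_reg) = sum d_i^2 = 1 + 1 + 1 + 9 = 12 = |G|.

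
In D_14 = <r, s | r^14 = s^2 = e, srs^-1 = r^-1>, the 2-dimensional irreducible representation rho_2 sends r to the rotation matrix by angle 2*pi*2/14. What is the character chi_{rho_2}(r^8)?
chi_{rho_2}(r^8) = 2*cos(2*pi*2*8/14) = 2*cos(16*pi/7)

Derivation: rho_2(r^8) is rotation by angle 2*pi*2*8/14, whose trace is 2*cos(2*pi*2*8/14) = 2*cos(16*pi/7).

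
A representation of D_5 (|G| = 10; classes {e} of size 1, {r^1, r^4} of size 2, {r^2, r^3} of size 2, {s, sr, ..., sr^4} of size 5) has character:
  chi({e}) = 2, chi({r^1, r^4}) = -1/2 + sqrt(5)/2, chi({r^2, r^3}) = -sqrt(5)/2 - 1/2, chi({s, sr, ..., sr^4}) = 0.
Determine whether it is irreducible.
Irreducible: <chi, chi> = 1.

Argument: <chi, chi> = (1/|G|) sum_C |C| * |chi(C)|^2 = (1/10)[1*|2|^2 + 2*|-1/2 + sqrt(5)/2|^2 + 2*|-sqrt(5)/2 - 1/2|^2 + 5*|0|^2]
  = (1/10)[(4) + (3 - sqrt(5)) + (sqrt(5) + 3) + (0)] = 10/10 = 1.
A character is irreducible iff <chi, chi> = 1, so this representation is irreducible.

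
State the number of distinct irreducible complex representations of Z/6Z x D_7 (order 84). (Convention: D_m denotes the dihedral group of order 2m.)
30

Explanation: The number of irreducible complex representations of a finite group equals its number of conjugacy classes. For a direct product, #classes(G x H) = #classes(G) * #classes(H). Z/6Z has 6 classes (abelian), D_7 has 5 classes, so 6 * 5 = 30, so Z/6Z x D_7 (order 84) has exactly 30 irreducible complex representations.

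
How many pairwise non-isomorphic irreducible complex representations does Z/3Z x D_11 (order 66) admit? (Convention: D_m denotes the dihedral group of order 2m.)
21

The number of irreducible complex representations of a finite group equals its number of conjugacy classes. For a direct product, #classes(G x H) = #classes(G) * #classes(H). Z/3Z has 3 classes (abelian), D_11 has 7 classes, so 3 * 7 = 21, so Z/3Z x D_11 (order 66) has exactly 21 irreducible complex representations.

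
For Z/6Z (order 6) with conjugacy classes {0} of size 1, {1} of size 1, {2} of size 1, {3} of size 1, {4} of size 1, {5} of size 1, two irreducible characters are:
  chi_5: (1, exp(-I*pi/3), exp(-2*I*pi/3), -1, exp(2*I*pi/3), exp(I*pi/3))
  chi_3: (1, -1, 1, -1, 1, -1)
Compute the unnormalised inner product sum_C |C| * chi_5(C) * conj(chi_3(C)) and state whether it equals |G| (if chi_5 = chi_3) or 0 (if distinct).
Sum = 0; so <chi_5, chi_3> = 0 (distinct irreducibles are orthogonal).

Explanation: Compute term by term over conjugacy classes (|C| * chi_5(C) * conj(chi_3(C))):
  1*(1)*conj(1) + 1*(exp(-I*pi/3))*conj(-1) + 1*(exp(-2*I*pi/3))*conj(1) + 1*(-1)*conj(-1) + 1*(exp(2*I*pi/3))*conj(1) + 1*(exp(I*pi/3))*conj(-1)
  = (1) + (-exp(-I*pi/3)) + (exp(-2*I*pi/3)) + (1) + (exp(2*I*pi/3)) + (-exp(I*pi/3))
  = 0.
(Exp terms are combined using exp(i*s)*conj(exp(i*t)) = exp(i*(s-t)), and sums of them are collapsed using the identity that for every m > 1 the m distinct m-th roots of unity sum to 0, e.g. 1 + exp(2*I*pi/3) + exp(-2*I*pi/3) = 0.)
Dividing by |G| = 6 gives 0/6 = 0, matching the row-orthogonality relation <chi_5, chi_3> = [chi_5 = chi_3].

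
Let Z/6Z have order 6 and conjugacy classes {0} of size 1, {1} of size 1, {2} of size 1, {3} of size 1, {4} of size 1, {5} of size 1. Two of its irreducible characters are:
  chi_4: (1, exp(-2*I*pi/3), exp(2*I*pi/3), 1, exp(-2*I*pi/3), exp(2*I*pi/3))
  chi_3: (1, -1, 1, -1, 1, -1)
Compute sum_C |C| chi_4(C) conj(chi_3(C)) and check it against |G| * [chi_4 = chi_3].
Sum = 0; so <chi_4, chi_3> = 0 (distinct irreducibles are orthogonal).

Explanation: Compute term by term over conjugacy classes (|C| * chi_4(C) * conj(chi_3(C))):
  1*(1)*conj(1) + 1*(exp(-2*I*pi/3))*conj(-1) + 1*(exp(2*I*pi/3))*conj(1) + 1*(1)*conj(-1) + 1*(exp(-2*I*pi/3))*conj(1) + 1*(exp(2*I*pi/3))*conj(-1)
  = (1) + (-exp(-2*I*pi/3)) + (exp(2*I*pi/3)) + (-1) + (exp(-2*I*pi/3)) + (-exp(2*I*pi/3))
  = 0.
(Exp terms are combined using exp(i*s)*conj(exp(i*t)) = exp(i*(s-t)), and sums of them are collapsed using the identity that for every m > 1 the m distinct m-th roots of unity sum to 0, e.g. 1 + exp(2*I*pi/3) + exp(-2*I*pi/3) = 0.)
Dividing by |G| = 6 gives 0/6 = 0, matching the row-orthogonality relation <chi_4, chi_3> = [chi_4 = chi_3].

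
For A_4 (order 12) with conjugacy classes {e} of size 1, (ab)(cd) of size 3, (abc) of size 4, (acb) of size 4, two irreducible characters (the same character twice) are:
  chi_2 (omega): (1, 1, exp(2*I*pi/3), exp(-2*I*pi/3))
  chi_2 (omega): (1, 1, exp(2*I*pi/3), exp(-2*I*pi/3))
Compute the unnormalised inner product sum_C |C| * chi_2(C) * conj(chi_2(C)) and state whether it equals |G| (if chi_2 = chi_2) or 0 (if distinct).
Sum = 12 = |G| = 12; so <chi_2, chi_2> = 1 (norm-1 confirms irreducibility).

Compute term by term over conjugacy classes (|C| * chi_2(C) * conj(chi_2(C))):
  1*(1)*conj(1) + 3*(1)*conj(1) + 4*(exp(2*I*pi/3))*conj(exp(2*I*pi/3)) + 4*(exp(-2*I*pi/3))*conj(exp(-2*I*pi/3))
  = (1) + (3) + (4) + (4)
  = 12.
(Exp terms are combined using exp(i*s)*conj(exp(i*t)) = exp(i*(s-t)), and sums of them are collapsed using the identity that for every m > 1 the m distinct m-th roots of unity sum to 0, e.g. 1 + exp(2*I*pi/3) + exp(-2*I*pi/3) = 0.)
Dividing by |G| = 12 gives 12/12 = 1, matching the row-orthogonality relation <chi_2, chi_2> = [chi_2 = chi_2].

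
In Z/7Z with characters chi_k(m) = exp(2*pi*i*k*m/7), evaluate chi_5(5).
chi_5(5) = zeta_7^25 = exp(-6*I*pi/7)

Why: chi_5(5) = zeta_7^(5*5) = zeta_7^25. Since zeta_7^7 = 1, this equals zeta_7^4 = exp(2*pi*i*4/7) = exp(-6*I*pi/7).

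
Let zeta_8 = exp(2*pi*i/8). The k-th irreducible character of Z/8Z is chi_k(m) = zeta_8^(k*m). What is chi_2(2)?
chi_2(2) = zeta_8^4 = -1

Explanation: chi_2(2) = zeta_8^(2*2) = zeta_8^4. Since zeta_8^8 = 1, this equals zeta_8^4 = exp(2*pi*i*4/8) = -1.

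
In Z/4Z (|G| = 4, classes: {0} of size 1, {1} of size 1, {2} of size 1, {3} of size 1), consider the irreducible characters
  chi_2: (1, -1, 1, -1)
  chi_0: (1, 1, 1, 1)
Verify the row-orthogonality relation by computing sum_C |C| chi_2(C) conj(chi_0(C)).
Sum = 0; so <chi_2, chi_0> = 0 (distinct irreducibles are orthogonal).

Why: Compute term by term over conjugacy classes (|C| * chi_2(C) * conj(chi_0(C))):
  1*(1)*conj(1) + 1*(-1)*conj(1) + 1*(1)*conj(1) + 1*(-1)*conj(1)
  = (1) + (-1) + (1) + (-1)
  = 0.
(Exp terms are combined using exp(i*s)*conj(exp(i*t)) = exp(i*(s-t)), and sums of them are collapsed using the identity that for every m > 1 the m distinct m-th roots of unity sum to 0, e.g. 1 + exp(2*I*pi/3) + exp(-2*I*pi/3) = 0.)
Dividing by |G| = 4 gives 0/4 = 0, matching the row-orthogonality relation <chi_2, chi_0> = [chi_2 = chi_0].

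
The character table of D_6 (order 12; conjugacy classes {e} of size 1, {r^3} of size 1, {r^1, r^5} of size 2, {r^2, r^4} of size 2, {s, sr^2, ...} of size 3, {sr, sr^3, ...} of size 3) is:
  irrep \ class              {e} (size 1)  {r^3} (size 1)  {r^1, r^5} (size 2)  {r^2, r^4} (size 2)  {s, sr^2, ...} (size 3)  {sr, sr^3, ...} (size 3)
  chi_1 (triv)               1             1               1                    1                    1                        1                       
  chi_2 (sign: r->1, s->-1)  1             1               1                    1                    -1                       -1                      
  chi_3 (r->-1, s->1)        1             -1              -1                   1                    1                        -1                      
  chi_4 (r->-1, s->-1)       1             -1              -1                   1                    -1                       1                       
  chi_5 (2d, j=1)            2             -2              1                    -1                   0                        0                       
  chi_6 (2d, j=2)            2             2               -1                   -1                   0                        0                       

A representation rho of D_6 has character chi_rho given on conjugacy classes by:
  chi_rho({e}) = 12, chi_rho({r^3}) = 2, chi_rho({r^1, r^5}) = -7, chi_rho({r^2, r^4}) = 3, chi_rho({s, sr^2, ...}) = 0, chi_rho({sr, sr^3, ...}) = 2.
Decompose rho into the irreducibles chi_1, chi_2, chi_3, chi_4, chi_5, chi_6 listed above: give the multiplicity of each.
Multiplicities: chi_1: 1, chi_2: 0, chi_3: 2, chi_4: 3, chi_5: 0, chi_6: 3.

Explanation: Use <chi_rho, chi> = (1/|G|) sum_C |C| * chi_rho(C) * conj(chi(C)) with |G| = 12 for each irreducible chi in the table:
  <chi_rho, chi_1> = (1/12)[1*(12)*conj(1) + 1*(2)*conj(1) + 2*(-7)*conj(1) + 2*(3)*conj(1) + 3*(0)*conj(1) + 3*(2)*conj(1)]
      = (1/12)[(12) + (2) + (-14) + (6) + (0) + (6)] = 12/12 = 1
  <chi_rho, chi_2> = (1/12)[1*(12)*conj(1) + 1*(2)*conj(1) + 2*(-7)*conj(1) + 2*(3)*conj(1) + 3*(0)*conj(-1) + 3*(2)*conj(-1)]
      = (1/12)[(12) + (2) + (-14) + (6) + (0) + (-6)] = 0/12 = 0
  <chi_rho, chi_3> = (1/12)[1*(12)*conj(1) + 1*(2)*conj(-1) + 2*(-7)*conj(-1) + 2*(3)*conj(1) + 3*(0)*conj(1) + 3*(2)*conj(-1)]
      = (1/12)[(12) + (-2) + (14) + (6) + (0) + (-6)] = 24/12 = 2
  <chi_rho, chi_4> = (1/12)[1*(12)*conj(1) + 1*(2)*conj(-1) + 2*(-7)*conj(-1) + 2*(3)*conj(1) + 3*(0)*conj(-1) + 3*(2)*conj(1)]
      = (1/12)[(12) + (-2) + (14) + (6) + (0) + (6)] = 36/12 = 3
  <chi_rho, chi_5> = (1/12)[1*(12)*conj(2) + 1*(2)*conj(-2) + 2*(-7)*conj(1) + 2*(3)*conj(-1) + 3*(0)*conj(0) + 3*(2)*conj(0)]
      = (1/12)[(24) + (-4) + (-14) + (-6) + (0) + (0)] = 0/12 = 0
  <chi_rho, chi_6> = (1/12)[1*(12)*conj(2) + 1*(2)*conj(2) + 2*(-7)*conj(-1) + 2*(3)*conj(-1) + 3*(0)*conj(0) + 3*(2)*conj(0)]
      = (1/12)[(24) + (4) + (14) + (-6) + (0) + (0)] = 36/12 = 3
Dimension check: dim(rho) = sum (mult * dim) = 1*1 + 0*1 + 2*1 + 3*1 + 0*2 + 3*2 = 12 = chi_rho(e) = 12.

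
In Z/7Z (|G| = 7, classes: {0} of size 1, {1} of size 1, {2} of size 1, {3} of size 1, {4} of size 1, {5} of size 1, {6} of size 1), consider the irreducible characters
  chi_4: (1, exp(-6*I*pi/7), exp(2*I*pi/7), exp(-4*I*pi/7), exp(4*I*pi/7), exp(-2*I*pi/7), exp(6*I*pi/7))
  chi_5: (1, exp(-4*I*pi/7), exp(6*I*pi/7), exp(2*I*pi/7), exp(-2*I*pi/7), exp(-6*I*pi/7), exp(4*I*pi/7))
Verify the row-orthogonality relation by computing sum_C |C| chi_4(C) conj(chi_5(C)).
Sum = 0; so <chi_4, chi_5> = 0 (distinct irreducibles are orthogonal).

Justification: Compute term by term over conjugacy classes (|C| * chi_4(C) * conj(chi_5(C))):
  1*(1)*conj(1) + 1*(exp(-6*I*pi/7))*conj(exp(-4*I*pi/7)) + 1*(exp(2*I*pi/7))*conj(exp(6*I*pi/7)) + 1*(exp(-4*I*pi/7))*conj(exp(2*I*pi/7)) + 1*(exp(4*I*pi/7))*conj(exp(-2*I*pi/7)) + 1*(exp(-2*I*pi/7))*conj(exp(-6*I*pi/7)) + 1*(exp(6*I*pi/7))*conj(exp(4*I*pi/7))
  = (1) + (exp(-2*I*pi/7)) + (exp(-4*I*pi/7)) + (exp(-6*I*pi/7)) + (exp(6*I*pi/7)) + (exp(4*I*pi/7)) + (exp(2*I*pi/7))
  = 0.
(Exp terms are combined using exp(i*s)*conj(exp(i*t)) = exp(i*(s-t)), and sums of them are collapsed using the identity that for every m > 1 the m distinct m-th roots of unity sum to 0, e.g. 1 + exp(2*I*pi/3) + exp(-2*I*pi/3) = 0.)
Dividing by |G| = 7 gives 0/7 = 0, matching the row-orthogonality relation <chi_4, chi_5> = [chi_4 = chi_5].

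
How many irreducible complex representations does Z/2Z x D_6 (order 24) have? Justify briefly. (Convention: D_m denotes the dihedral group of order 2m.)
12

Derivation: The number of irreducible complex representations of a finite group equals its number of conjugacy classes. For a direct product, #classes(G x H) = #classes(G) * #classes(H). Z/2Z has 2 classes (abelian), D_6 has 6 classes, so 2 * 6 = 12, so Z/2Z x D_6 (order 24) has exactly 12 irreducible complex representations.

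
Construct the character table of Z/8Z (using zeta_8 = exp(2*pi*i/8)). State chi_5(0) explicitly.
Character table of Z/8Z (irreps indexed chi_0,...,chi_7 with chi_k(m) = zeta_8^(k*m), zeta_8 = exp(2*pi*i/8)):
  irrep \ class  {0} (size 1)  {1} (size 1)    {2} (size 1)  {3} (size 1)    {4} (size 1)  {5} (size 1)    {6} (size 1)  {7} (size 1)  
  chi_0          1             1               1             1               1             1               1             1             
  chi_1          1             exp(I*pi/4)     I             exp(3*I*pi/4)   -1            exp(-3*I*pi/4)  -I            exp(-I*pi/4)  
  chi_2          1             I               -1            -I              1             I               -1            -I            
  chi_3          1             exp(3*I*pi/4)   -I            exp(I*pi/4)     -1            exp(-I*pi/4)    I             exp(-3*I*pi/4)
  chi_4          1             -1              1             -1              1             -1              1             -1            
  chi_5          1             exp(-3*I*pi/4)  I             exp(-I*pi/4)    -1            exp(I*pi/4)     -I            exp(3*I*pi/4) 
  chi_6          1             -I              -1            I               1             -I              -1            I             
  chi_7          1             exp(-I*pi/4)    -I            exp(-3*I*pi/4)  -1            exp(3*I*pi/4)   I             exp(I*pi/4)   

Spot check: chi_5(0) = zeta_8^(5*0) = zeta_8^0 = 1.

Explanation: Z/8Z is abelian, so all 8 irreducible complex representations are 1-dimensional. They are given by chi_k(m) = zeta_8^(k*m) for k = 0,...,7. Row orthogonality: sum_m chi_k(m) conj(chi_l(m)) = 8 * [k = l].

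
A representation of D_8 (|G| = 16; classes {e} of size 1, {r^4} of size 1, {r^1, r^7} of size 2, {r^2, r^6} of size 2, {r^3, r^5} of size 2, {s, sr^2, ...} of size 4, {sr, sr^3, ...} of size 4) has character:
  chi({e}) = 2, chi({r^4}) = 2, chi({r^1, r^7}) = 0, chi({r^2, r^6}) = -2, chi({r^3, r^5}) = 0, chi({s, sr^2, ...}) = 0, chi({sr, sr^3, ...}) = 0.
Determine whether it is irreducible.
Irreducible: <chi, chi> = 1.

Derivation: <chi, chi> = (1/|G|) sum_C |C| * |chi(C)|^2 = (1/16)[1*|2|^2 + 1*|2|^2 + 2*|0|^2 + 2*|-2|^2 + 2*|0|^2 + 4*|0|^2 + 4*|0|^2]
  = (1/16)[(4) + (4) + (0) + (8) + (0) + (0) + (0)] = 16/16 = 1.
A character is irreducible iff <chi, chi> = 1, so this representation is irreducible.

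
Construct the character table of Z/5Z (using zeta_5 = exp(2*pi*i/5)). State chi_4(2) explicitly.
Character table of Z/5Z (irreps indexed chi_0,...,chi_4 with chi_k(m) = zeta_5^(k*m), zeta_5 = exp(2*pi*i/5)):
  irrep \ class  {0} (size 1)  {1} (size 1)    {2} (size 1)    {3} (size 1)    {4} (size 1)  
  chi_0          1             1               1               1               1             
  chi_1          1             exp(2*I*pi/5)   exp(4*I*pi/5)   exp(-4*I*pi/5)  exp(-2*I*pi/5)
  chi_2          1             exp(4*I*pi/5)   exp(-2*I*pi/5)  exp(2*I*pi/5)   exp(-4*I*pi/5)
  chi_3          1             exp(-4*I*pi/5)  exp(2*I*pi/5)   exp(-2*I*pi/5)  exp(4*I*pi/5) 
  chi_4          1             exp(-2*I*pi/5)  exp(-4*I*pi/5)  exp(4*I*pi/5)   exp(2*I*pi/5) 

Spot check: chi_4(2) = zeta_5^(4*2) = zeta_5^8 = exp(-4*I*pi/5).

Derivation: Z/5Z is abelian, so all 5 irreducible complex representations are 1-dimensional. They are given by chi_k(m) = zeta_5^(k*m) for k = 0,...,4. Row orthogonality: sum_m chi_k(m) conj(chi_l(m)) = 5 * [k = l].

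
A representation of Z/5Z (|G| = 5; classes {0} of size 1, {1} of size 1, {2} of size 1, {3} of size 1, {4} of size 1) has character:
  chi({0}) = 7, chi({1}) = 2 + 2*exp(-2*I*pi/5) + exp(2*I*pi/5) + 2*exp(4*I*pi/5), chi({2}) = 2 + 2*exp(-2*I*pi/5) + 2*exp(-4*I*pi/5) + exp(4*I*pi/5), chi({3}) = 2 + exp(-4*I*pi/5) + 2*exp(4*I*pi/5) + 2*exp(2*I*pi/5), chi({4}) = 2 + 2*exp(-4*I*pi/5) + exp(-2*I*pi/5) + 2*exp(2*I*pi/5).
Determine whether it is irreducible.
Not irreducible (reducible): <chi, chi> = 13 > 1.

Solution. <chi, chi> = (1/|G|) sum_C |C| * |chi(C)|^2 = (1/5)[1*|7|^2 + 1*|2 + 2*exp(-2*I*pi/5) + exp(2*I*pi/5) + 2*exp(4*I*pi/5)|^2 + 1*|2 + 2*exp(-2*I*pi/5) + 2*exp(-4*I*pi/5) + exp(4*I*pi/5)|^2 + 1*|2 + exp(-4*I*pi/5) + 2*exp(4*I*pi/5) + 2*exp(2*I*pi/5)|^2 + 1*|2 + 2*exp(-4*I*pi/5) + exp(-2*I*pi/5) + 2*exp(2*I*pi/5)|^2]
  = (1/5)[(49) + (13 + 8*exp(-2*I*pi/5) + 10*exp(-4*I*pi/5) + 10*exp(4*I*pi/5) + 8*exp(2*I*pi/5)) + (13 + 10*exp(-2*I*pi/5) + 8*exp(-4*I*pi/5) + 8*exp(4*I*pi/5) + 10*exp(2*I*pi/5)) + (13 + 10*exp(-2*I*pi/5) + 8*exp(-4*I*pi/5) + 8*exp(4*I*pi/5) + 10*exp(2*I*pi/5)) + (13 + 8*exp(-2*I*pi/5) + 10*exp(-4*I*pi/5) + 10*exp(4*I*pi/5) + 8*exp(2*I*pi/5))] = 65/5 = 13.
(Exp terms are combined using exp(i*s)*conj(exp(i*t)) = exp(i*(s-t)), and sums of them are collapsed using the identity that for every m > 1 the m distinct m-th roots of unity sum to 0, e.g. 1 + exp(2*I*pi/3) + exp(-2*I*pi/3) = 0.)
A character is irreducible iff <chi, chi> = 1, so this representation is reducible.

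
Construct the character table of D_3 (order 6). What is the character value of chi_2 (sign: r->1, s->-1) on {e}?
Conjugacy classes: {e} of size 1, {r^1, r^2} of size 2, {s, sr, ..., sr^2} of size 3.
Character table:
  irrep \ class              {e} (size 1)  {r^1, r^2} (size 2)  {s, sr, ..., sr^2} (size 3)
  chi_1 (triv)               1             1                    1                          
  chi_2 (sign: r->1, s->-1)  1             1                    -1                         
  chi_3 (2d, j=1)            2             -1                   0                          

Spot check: chi_2 (sign: r->1, s->-1) on {e} = 1.

D_3 has order 2*3 = 6 with 3 conjugacy classes, hence 3 irreducibles. Sum of squared dims 1 + 1 + 4 = 6 = |G|. Linear characters come from the abelianisation; the 2-dimensional irreps have character r^k -> 2*cos(2*pi*j*k/3), reflections -> 0.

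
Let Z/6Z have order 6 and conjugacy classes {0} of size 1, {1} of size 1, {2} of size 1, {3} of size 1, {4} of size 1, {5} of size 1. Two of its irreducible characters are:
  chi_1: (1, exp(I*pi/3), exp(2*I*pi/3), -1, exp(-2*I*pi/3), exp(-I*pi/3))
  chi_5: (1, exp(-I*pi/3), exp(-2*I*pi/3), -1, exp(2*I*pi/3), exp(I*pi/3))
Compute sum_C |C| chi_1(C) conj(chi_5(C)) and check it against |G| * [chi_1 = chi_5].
Sum = 0; so <chi_1, chi_5> = 0 (distinct irreducibles are orthogonal).

Why: Compute term by term over conjugacy classes (|C| * chi_1(C) * conj(chi_5(C))):
  1*(1)*conj(1) + 1*(exp(I*pi/3))*conj(exp(-I*pi/3)) + 1*(exp(2*I*pi/3))*conj(exp(-2*I*pi/3)) + 1*(-1)*conj(-1) + 1*(exp(-2*I*pi/3))*conj(exp(2*I*pi/3)) + 1*(exp(-I*pi/3))*conj(exp(I*pi/3))
  = (1) + (exp(2*I*pi/3)) + (exp(-2*I*pi/3)) + (1) + (exp(2*I*pi/3)) + (exp(-2*I*pi/3))
  = 0.
(Exp terms are combined using exp(i*s)*conj(exp(i*t)) = exp(i*(s-t)), and sums of them are collapsed using the identity that for every m > 1 the m distinct m-th roots of unity sum to 0, e.g. 1 + exp(2*I*pi/3) + exp(-2*I*pi/3) = 0.)
Dividing by |G| = 6 gives 0/6 = 0, matching the row-orthogonality relation <chi_1, chi_5> = [chi_1 = chi_5].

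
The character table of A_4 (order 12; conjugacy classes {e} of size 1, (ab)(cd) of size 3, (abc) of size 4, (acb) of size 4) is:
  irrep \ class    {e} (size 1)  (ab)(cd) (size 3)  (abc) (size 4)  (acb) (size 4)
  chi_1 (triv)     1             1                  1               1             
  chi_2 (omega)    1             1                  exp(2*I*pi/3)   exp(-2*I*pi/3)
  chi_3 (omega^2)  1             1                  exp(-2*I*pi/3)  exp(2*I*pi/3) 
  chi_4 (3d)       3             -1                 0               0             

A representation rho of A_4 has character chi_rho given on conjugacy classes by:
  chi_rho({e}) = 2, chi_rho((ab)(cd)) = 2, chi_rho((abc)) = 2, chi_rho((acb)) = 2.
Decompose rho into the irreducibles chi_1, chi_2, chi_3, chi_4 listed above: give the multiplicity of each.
Multiplicities: chi_1: 2, chi_2: 0, chi_3: 0, chi_4: 0.

Derivation: Use <chi_rho, chi> = (1/|G|) sum_C |C| * chi_rho(C) * conj(chi(C)) with |G| = 12 for each irreducible chi in the table:
  <chi_rho, chi_1> = (1/12)[1*(2)*conj(1) + 3*(2)*conj(1) + 4*(2)*conj(1) + 4*(2)*conj(1)]
      = (1/12)[(2) + (6) + (8) + (8)] = 24/12 = 2
  <chi_rho, chi_2> = (1/12)[1*(2)*conj(1) + 3*(2)*conj(1) + 4*(2)*conj(exp(2*I*pi/3)) + 4*(2)*conj(exp(-2*I*pi/3))]
      = (1/12)[(2) + (6) + (8*exp(-2*I*pi/3)) + (8*exp(2*I*pi/3))] = 0/12 = 0
  <chi_rho, chi_3> = (1/12)[1*(2)*conj(1) + 3*(2)*conj(1) + 4*(2)*conj(exp(-2*I*pi/3)) + 4*(2)*conj(exp(2*I*pi/3))]
      = (1/12)[(2) + (6) + (8*exp(2*I*pi/3)) + (8*exp(-2*I*pi/3))] = 0/12 = 0
  <chi_rho, chi_4> = (1/12)[1*(2)*conj(3) + 3*(2)*conj(-1) + 4*(2)*conj(0) + 4*(2)*conj(0)]
      = (1/12)[(6) + (-6) + (0) + (0)] = 0/12 = 0
(Exp terms are combined using exp(i*s)*conj(exp(i*t)) = exp(i*(s-t)), and sums of them are collapsed using the identity that for every m > 1 the m distinct m-th roots of unity sum to 0, e.g. 1 + exp(2*I*pi/3) + exp(-2*I*pi/3) = 0.)
Dimension check: dim(rho) = sum (mult * dim) = 2*1 + 0*1 + 0*1 + 0*3 = 2 = chi_rho(e) = 2.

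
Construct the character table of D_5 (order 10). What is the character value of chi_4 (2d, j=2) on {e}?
Conjugacy classes: {e} of size 1, {r^1, r^4} of size 2, {r^2, r^3} of size 2, {s, sr, ..., sr^4} of size 5.
Character table:
  irrep \ class              {e} (size 1)  {r^1, r^4} (size 2)  {r^2, r^3} (size 2)  {s, sr, ..., sr^4} (size 5)
  chi_1 (triv)               1             1                    1                    1                          
  chi_2 (sign: r->1, s->-1)  1             1                    1                    -1                         
  chi_3 (2d, j=1)            2             -1/2 + sqrt(5)/2     -sqrt(5)/2 - 1/2     0                          
  chi_4 (2d, j=2)            2             -sqrt(5)/2 - 1/2     -1/2 + sqrt(5)/2     0                          

Spot check: chi_4 (2d, j=2) on {e} = 2.

Solution. D_5 has order 2*5 = 10 with 4 conjugacy classes, hence 4 irreducibles. Sum of squared dims 1 + 1 + 4 + 4 = 10 = |G|. Linear characters come from the abelianisation; the 2-dimensional irreps have character r^k -> 2*cos(2*pi*j*k/5), reflections -> 0.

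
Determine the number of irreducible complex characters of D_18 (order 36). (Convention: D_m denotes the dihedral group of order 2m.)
12

Working: The number of irreducible complex representations of a finite group equals its number of conjugacy classes. D_18 has 12 conjugacy classes (n/2 + 3 for n even), so D_18 (order 36) has exactly 12 irreducible complex representations.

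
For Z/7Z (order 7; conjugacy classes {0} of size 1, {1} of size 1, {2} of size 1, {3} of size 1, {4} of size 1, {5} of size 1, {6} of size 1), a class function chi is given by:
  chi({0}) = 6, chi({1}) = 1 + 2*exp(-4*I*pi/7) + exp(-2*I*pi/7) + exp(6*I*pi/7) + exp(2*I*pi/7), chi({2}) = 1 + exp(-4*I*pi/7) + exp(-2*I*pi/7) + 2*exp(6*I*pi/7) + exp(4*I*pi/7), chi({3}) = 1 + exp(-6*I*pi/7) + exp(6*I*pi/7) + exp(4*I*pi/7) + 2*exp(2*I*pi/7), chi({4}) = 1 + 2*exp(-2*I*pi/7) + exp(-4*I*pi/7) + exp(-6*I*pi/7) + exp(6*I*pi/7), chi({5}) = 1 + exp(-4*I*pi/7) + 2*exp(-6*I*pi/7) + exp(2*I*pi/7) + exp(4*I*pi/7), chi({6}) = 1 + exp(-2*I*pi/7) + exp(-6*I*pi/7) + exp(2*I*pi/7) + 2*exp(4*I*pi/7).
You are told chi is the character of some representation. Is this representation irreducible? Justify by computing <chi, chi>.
Not irreducible (reducible): <chi, chi> = 8 > 1.

Reasoning: <chi, chi> = (1/|G|) sum_C |C| * |chi(C)|^2 = (1/7)[1*|6|^2 + 1*|1 + 2*exp(-4*I*pi/7) + exp(-2*I*pi/7) + exp(6*I*pi/7) + exp(2*I*pi/7)|^2 + 1*|1 + exp(-4*I*pi/7) + exp(-2*I*pi/7) + 2*exp(6*I*pi/7) + exp(4*I*pi/7)|^2 + 1*|1 + exp(-6*I*pi/7) + exp(6*I*pi/7) + exp(4*I*pi/7) + 2*exp(2*I*pi/7)|^2 + 1*|1 + 2*exp(-2*I*pi/7) + exp(-4*I*pi/7) + exp(-6*I*pi/7) + exp(6*I*pi/7)|^2 + 1*|1 + exp(-4*I*pi/7) + 2*exp(-6*I*pi/7) + exp(2*I*pi/7) + exp(4*I*pi/7)|^2 + 1*|1 + exp(-2*I*pi/7) + exp(-6*I*pi/7) + exp(2*I*pi/7) + 2*exp(4*I*pi/7)|^2]
  = (1/7)[(36) + (8 + 6*exp(-4*I*pi/7) + 4*exp(-2*I*pi/7) + 4*exp(-6*I*pi/7) + 4*exp(6*I*pi/7) + 4*exp(2*I*pi/7) + 6*exp(4*I*pi/7)) + (8 + 4*exp(-4*I*pi/7) + 4*exp(-2*I*pi/7) + 6*exp(-6*I*pi/7) + 6*exp(6*I*pi/7) + 4*exp(2*I*pi/7) + 4*exp(4*I*pi/7)) + (8 + 6*exp(-2*I*pi/7) + 4*exp(-4*I*pi/7) + 4*exp(-6*I*pi/7) + 4*exp(6*I*pi/7) + 4*exp(4*I*pi/7) + 6*exp(2*I*pi/7)) + (8 + 6*exp(-2*I*pi/7) + 4*exp(-4*I*pi/7) + 4*exp(-6*I*pi/7) + 4*exp(6*I*pi/7) + 4*exp(4*I*pi/7) + 6*exp(2*I*pi/7)) + (8 + 4*exp(-4*I*pi/7) + 4*exp(-2*I*pi/7) + 6*exp(-6*I*pi/7) + 6*exp(6*I*pi/7) + 4*exp(2*I*pi/7) + 4*exp(4*I*pi/7)) + (8 + 6*exp(-4*I*pi/7) + 4*exp(-2*I*pi/7) + 4*exp(-6*I*pi/7) + 4*exp(6*I*pi/7) + 4*exp(2*I*pi/7) + 6*exp(4*I*pi/7))] = 56/7 = 8.
(Exp terms are combined using exp(i*s)*conj(exp(i*t)) = exp(i*(s-t)), and sums of them are collapsed using the identity that for every m > 1 the m distinct m-th roots of unity sum to 0, e.g. 1 + exp(2*I*pi/3) + exp(-2*I*pi/3) = 0.)
A character is irreducible iff <chi, chi> = 1, so this representation is reducible.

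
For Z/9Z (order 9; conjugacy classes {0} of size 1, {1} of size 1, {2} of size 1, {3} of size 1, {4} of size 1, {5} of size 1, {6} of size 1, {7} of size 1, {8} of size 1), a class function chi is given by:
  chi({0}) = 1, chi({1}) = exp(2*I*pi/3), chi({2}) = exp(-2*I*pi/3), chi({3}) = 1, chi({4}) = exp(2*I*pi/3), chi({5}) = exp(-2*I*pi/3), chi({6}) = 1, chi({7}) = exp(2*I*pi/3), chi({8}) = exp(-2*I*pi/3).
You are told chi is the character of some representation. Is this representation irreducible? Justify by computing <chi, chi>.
Irreducible: <chi, chi> = 1.

Solution. <chi, chi> = (1/|G|) sum_C |C| * |chi(C)|^2 = (1/9)[1*|1|^2 + 1*|exp(2*I*pi/3)|^2 + 1*|exp(-2*I*pi/3)|^2 + 1*|1|^2 + 1*|exp(2*I*pi/3)|^2 + 1*|exp(-2*I*pi/3)|^2 + 1*|1|^2 + 1*|exp(2*I*pi/3)|^2 + 1*|exp(-2*I*pi/3)|^2]
  = (1/9)[(1) + (1) + (1) + (1) + (1) + (1) + (1) + (1) + (1)] = 9/9 = 1.
(Exp terms are combined using exp(i*s)*conj(exp(i*t)) = exp(i*(s-t)), and sums of them are collapsed using the identity that for every m > 1 the m distinct m-th roots of unity sum to 0, e.g. 1 + exp(2*I*pi/3) + exp(-2*I*pi/3) = 0.)
A character is irreducible iff <chi, chi> = 1, so this representation is irreducible.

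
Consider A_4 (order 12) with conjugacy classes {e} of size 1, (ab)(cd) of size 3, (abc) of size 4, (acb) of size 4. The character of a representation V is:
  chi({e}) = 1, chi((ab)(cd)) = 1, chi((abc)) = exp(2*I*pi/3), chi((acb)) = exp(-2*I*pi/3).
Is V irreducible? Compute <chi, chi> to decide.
Irreducible: <chi, chi> = 1.

Working: <chi, chi> = (1/|G|) sum_C |C| * |chi(C)|^2 = (1/12)[1*|1|^2 + 3*|1|^2 + 4*|exp(2*I*pi/3)|^2 + 4*|exp(-2*I*pi/3)|^2]
  = (1/12)[(1) + (3) + (4) + (4)] = 12/12 = 1.
(Exp terms are combined using exp(i*s)*conj(exp(i*t)) = exp(i*(s-t)), and sums of them are collapsed using the identity that for every m > 1 the m distinct m-th roots of unity sum to 0, e.g. 1 + exp(2*I*pi/3) + exp(-2*I*pi/3) = 0.)
A character is irreducible iff <chi, chi> = 1, so this representation is irreducible.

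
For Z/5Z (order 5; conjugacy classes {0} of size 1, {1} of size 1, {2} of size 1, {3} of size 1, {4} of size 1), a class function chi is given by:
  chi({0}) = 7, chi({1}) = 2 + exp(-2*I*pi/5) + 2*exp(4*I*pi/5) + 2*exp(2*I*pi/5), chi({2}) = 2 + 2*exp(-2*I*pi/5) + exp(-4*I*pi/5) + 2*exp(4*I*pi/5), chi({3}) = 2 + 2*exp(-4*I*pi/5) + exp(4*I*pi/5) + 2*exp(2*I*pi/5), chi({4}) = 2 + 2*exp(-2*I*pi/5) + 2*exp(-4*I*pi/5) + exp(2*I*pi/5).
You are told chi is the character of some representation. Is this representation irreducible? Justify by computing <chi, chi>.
Not irreducible (reducible): <chi, chi> = 13 > 1.

Working: <chi, chi> = (1/|G|) sum_C |C| * |chi(C)|^2 = (1/5)[1*|7|^2 + 1*|2 + exp(-2*I*pi/5) + 2*exp(4*I*pi/5) + 2*exp(2*I*pi/5)|^2 + 1*|2 + 2*exp(-2*I*pi/5) + exp(-4*I*pi/5) + 2*exp(4*I*pi/5)|^2 + 1*|2 + 2*exp(-4*I*pi/5) + exp(4*I*pi/5) + 2*exp(2*I*pi/5)|^2 + 1*|2 + 2*exp(-2*I*pi/5) + 2*exp(-4*I*pi/5) + exp(2*I*pi/5)|^2]
  = (1/5)[(49) + (13 + 10*exp(-2*I*pi/5) + 8*exp(-4*I*pi/5) + 8*exp(4*I*pi/5) + 10*exp(2*I*pi/5)) + (13 + 8*exp(-2*I*pi/5) + 10*exp(-4*I*pi/5) + 10*exp(4*I*pi/5) + 8*exp(2*I*pi/5)) + (13 + 8*exp(-2*I*pi/5) + 10*exp(-4*I*pi/5) + 10*exp(4*I*pi/5) + 8*exp(2*I*pi/5)) + (13 + 10*exp(-2*I*pi/5) + 8*exp(-4*I*pi/5) + 8*exp(4*I*pi/5) + 10*exp(2*I*pi/5))] = 65/5 = 13.
(Exp terms are combined using exp(i*s)*conj(exp(i*t)) = exp(i*(s-t)), and sums of them are collapsed using the identity that for every m > 1 the m distinct m-th roots of unity sum to 0, e.g. 1 + exp(2*I*pi/3) + exp(-2*I*pi/3) = 0.)
A character is irreducible iff <chi, chi> = 1, so this representation is reducible.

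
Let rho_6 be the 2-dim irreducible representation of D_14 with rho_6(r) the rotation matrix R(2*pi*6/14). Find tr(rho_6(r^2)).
chi_{rho_6}(r^2) = 2*cos(2*pi*6*2/14) = 2*cos(2*pi/7)

Solution. rho_6(r^2) is rotation by angle 2*pi*6*2/14, whose trace is 2*cos(2*pi*6*2/14) = 2*cos(2*pi/7).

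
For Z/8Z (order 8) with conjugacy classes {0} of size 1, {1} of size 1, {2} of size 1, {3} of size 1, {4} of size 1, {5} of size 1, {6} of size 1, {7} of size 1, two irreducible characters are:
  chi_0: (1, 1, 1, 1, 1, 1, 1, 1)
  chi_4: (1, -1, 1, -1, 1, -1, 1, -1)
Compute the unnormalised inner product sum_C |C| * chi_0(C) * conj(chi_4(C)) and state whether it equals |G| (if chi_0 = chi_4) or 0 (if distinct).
Sum = 0; so <chi_0, chi_4> = 0 (distinct irreducibles are orthogonal).

Justification: Compute term by term over conjugacy classes (|C| * chi_0(C) * conj(chi_4(C))):
  1*(1)*conj(1) + 1*(1)*conj(-1) + 1*(1)*conj(1) + 1*(1)*conj(-1) + 1*(1)*conj(1) + 1*(1)*conj(-1) + 1*(1)*conj(1) + 1*(1)*conj(-1)
  = (1) + (-1) + (1) + (-1) + (1) + (-1) + (1) + (-1)
  = 0.
(Exp terms are combined using exp(i*s)*conj(exp(i*t)) = exp(i*(s-t)), and sums of them are collapsed using the identity that for every m > 1 the m distinct m-th roots of unity sum to 0, e.g. 1 + exp(2*I*pi/3) + exp(-2*I*pi/3) = 0.)
Dividing by |G| = 8 gives 0/8 = 0, matching the row-orthogonality relation <chi_0, chi_4> = [chi_0 = chi_4].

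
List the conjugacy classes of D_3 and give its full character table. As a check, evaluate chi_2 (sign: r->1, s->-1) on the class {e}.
Conjugacy classes: {e} of size 1, {r^1, r^2} of size 2, {s, sr, ..., sr^2} of size 3.
Character table:
  irrep \ class              {e} (size 1)  {r^1, r^2} (size 2)  {s, sr, ..., sr^2} (size 3)
  chi_1 (triv)               1             1                    1                          
  chi_2 (sign: r->1, s->-1)  1             1                    -1                         
  chi_3 (2d, j=1)            2             -1                   0                          

Spot check: chi_2 (sign: r->1, s->-1) on {e} = 1.

Why: D_3 has order 2*3 = 6 with 3 conjugacy classes, hence 3 irreducibles. Sum of squared dims 1 + 1 + 4 = 6 = |G|. Linear characters come from the abelianisation; the 2-dimensional irreps have character r^k -> 2*cos(2*pi*j*k/3), reflections -> 0.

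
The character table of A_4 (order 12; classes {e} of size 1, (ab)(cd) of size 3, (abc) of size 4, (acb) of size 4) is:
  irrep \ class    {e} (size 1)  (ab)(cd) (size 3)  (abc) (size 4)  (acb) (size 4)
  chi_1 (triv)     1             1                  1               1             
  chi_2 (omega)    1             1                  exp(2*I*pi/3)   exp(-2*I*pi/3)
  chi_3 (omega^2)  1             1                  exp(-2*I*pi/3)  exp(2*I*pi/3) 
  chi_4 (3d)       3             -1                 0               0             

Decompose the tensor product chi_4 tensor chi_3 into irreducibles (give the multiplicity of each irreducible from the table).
chi_4 tensor chi_3 = chi_4 (all other irreducibles have multiplicity 0).

Working: The character of a tensor product is the pointwise product (chi_4 * chi_3)(C) = chi_4(C) * chi_3(C):
  {e}: (3)*(1), (ab)(cd): (-1)*(1), (abc): (0)*(exp(-2*I*pi/3)), (acb): (0)*(exp(2*I*pi/3))
so (chi_4 * chi_3) takes values
  {e} -> 3, (ab)(cd) -> -1, (abc) -> 0, (acb) -> 0.
Now take the inner product of this character with each irreducible chi from the table, <chi_4*chi_3, chi> = (1/12) sum_C |C| (chi_4*chi_3)(C) conj(chi(C)):
  <chi_4*chi_3, chi_1> = (1/12)[1*(3)*conj(1) + 3*(-1)*conj(1) + 4*(0)*conj(1) + 4*(0)*conj(1)]
      = (1/12)[(3) + (-3) + (0) + (0)] = 0/12 = 0
  <chi_4*chi_3, chi_2> = (1/12)[1*(3)*conj(1) + 3*(-1)*conj(1) + 4*(0)*conj(exp(2*I*pi/3)) + 4*(0)*conj(exp(-2*I*pi/3))]
      = (1/12)[(3) + (-3) + (0) + (0)] = 0/12 = 0
  <chi_4*chi_3, chi_3> = (1/12)[1*(3)*conj(1) + 3*(-1)*conj(1) + 4*(0)*conj(exp(-2*I*pi/3)) + 4*(0)*conj(exp(2*I*pi/3))]
      = (1/12)[(3) + (-3) + (0) + (0)] = 0/12 = 0
  <chi_4*chi_3, chi_4> = (1/12)[1*(3)*conj(3) + 3*(-1)*conj(-1) + 4*(0)*conj(0) + 4*(0)*conj(0)]
      = (1/12)[(9) + (3) + (0) + (0)] = 12/12 = 1
(Exp terms are combined using exp(i*s)*conj(exp(i*t)) = exp(i*(s-t)), and sums of them are collapsed using the identity that for every m > 1 the m distinct m-th roots of unity sum to 0, e.g. 1 + exp(2*I*pi/3) + exp(-2*I*pi/3) = 0.)
Hence the multiplicities are chi_4: 1. Dimension check: dim(chi_4)*dim(chi_3) = 3*1 = 3 and sum (mult * dim) = 1*3 = 3.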